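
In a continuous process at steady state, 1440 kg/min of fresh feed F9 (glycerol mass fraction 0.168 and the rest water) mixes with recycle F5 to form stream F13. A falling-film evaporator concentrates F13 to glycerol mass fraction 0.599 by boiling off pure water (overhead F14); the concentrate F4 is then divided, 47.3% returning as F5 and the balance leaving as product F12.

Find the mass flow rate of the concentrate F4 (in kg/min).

Overall glycerol balance (none leaves overhead): glycerol in fresh feed = glycerol in product, i.e. 1440×0.168 = (1−0.473)·F4·0.599.
F4 = 241.92/(0.599×0.527) = 766.36 kg/min.

766.4 kg/min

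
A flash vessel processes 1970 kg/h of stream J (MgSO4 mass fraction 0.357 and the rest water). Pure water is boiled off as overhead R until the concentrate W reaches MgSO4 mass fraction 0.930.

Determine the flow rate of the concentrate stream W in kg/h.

756.2 kg/h

MgSO4 is conserved: 1970×0.357 = 703.29 kg/h all reports to the concentrate.
Concentrate = 703.29/(target fraction) = 756.23 kg/h.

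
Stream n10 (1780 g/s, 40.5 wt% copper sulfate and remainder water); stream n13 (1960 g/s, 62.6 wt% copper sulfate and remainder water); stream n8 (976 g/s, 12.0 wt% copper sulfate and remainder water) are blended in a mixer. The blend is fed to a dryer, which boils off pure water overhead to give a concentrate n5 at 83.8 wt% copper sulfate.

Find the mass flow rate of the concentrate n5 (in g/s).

copper sulfate entering = 1780×0.405 + 1960×0.626 + 976×0.120 = 2065 g/s.
All copper sulfate reports to n5, so n5 = 2065/0.838 = 2464.2 g/s.

2464 g/s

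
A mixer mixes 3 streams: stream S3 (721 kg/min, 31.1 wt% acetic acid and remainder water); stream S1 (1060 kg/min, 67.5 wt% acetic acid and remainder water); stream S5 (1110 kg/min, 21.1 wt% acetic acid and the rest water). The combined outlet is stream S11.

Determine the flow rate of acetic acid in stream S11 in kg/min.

1174 kg/min

acetic acid out = acetic acid in = 721×0.311 + 1060×0.675 + 1110×0.211 = 1173.9 kg/min.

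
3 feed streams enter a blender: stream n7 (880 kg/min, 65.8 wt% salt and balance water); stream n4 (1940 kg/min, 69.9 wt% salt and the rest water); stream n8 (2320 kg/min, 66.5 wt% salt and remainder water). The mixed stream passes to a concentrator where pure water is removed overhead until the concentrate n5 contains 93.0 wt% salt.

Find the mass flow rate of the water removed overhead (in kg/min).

salt entering = 880×0.658 + 1940×0.699 + 2320×0.665 = 3477.9 kg/min.
All salt reports to n5, so n5 = 3477.9/0.930 = 3739.7 kg/min.
Total feed = 5140 kg/min; overhead = 5140 − 3739.7 = 1400.3 kg/min.

1400 kg/min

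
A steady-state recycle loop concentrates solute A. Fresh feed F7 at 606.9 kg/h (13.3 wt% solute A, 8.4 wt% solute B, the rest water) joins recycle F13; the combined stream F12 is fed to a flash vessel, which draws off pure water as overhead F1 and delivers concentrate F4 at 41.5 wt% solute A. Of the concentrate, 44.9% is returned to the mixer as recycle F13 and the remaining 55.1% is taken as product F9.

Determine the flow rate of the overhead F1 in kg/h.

Overall solute A balance (none leaves overhead): solute A in fresh feed = solute A in product, i.e. 606.9×0.133 = (1−0.449)·F4·0.415.
F4 = 80.718/(0.415×0.551) = 353 kg/h.
Recycle F13 = 0.449×353 = 158.49 kg/h.
Combined feed F12 = 606.9 + 158.49 = 765.39 kg/h.
Overhead F1 = F12 − F4 = 765.39 − 353 = 412.4 kg/h.

412.4 kg/h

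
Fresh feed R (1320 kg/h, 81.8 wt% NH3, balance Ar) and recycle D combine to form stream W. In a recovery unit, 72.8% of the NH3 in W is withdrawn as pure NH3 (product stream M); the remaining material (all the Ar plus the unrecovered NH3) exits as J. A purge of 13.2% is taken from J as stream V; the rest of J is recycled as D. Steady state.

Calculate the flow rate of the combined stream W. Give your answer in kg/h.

3233 kg/h

Ar enters only via R and leaves only via the purge: 1320×0.182 = 0.132×(Ar in J), and the recovery unit passes all Ar, so Ar in W = Ar in J = 1820 kg/h.
NH3 in W: m_A = 1320×0.818 + (1−0.132)·(1−0.728)·m_A, so m_A = 1079.8/0.7639 = 1413.5 kg/h.
W = 1413.5 + 1820 = 3233.5 kg/h.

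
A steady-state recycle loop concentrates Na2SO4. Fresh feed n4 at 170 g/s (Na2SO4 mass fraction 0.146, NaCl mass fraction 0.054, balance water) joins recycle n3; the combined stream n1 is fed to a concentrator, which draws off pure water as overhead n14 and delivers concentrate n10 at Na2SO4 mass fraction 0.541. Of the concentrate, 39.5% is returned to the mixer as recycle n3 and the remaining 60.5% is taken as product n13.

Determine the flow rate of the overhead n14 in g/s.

124.1 g/s

Overall Na2SO4 balance (none leaves overhead): Na2SO4 in fresh feed = Na2SO4 in product, i.e. 170×0.146 = (1−0.395)·n10·0.541.
n10 = 24.82/(0.541×0.605) = 75.831 g/s.
Recycle n3 = 0.395×75.831 = 29.953 g/s.
Combined feed n1 = 170 + 29.953 = 199.95 g/s.
Overhead n14 = n1 − n10 = 199.95 − 75.831 = 124.12 g/s.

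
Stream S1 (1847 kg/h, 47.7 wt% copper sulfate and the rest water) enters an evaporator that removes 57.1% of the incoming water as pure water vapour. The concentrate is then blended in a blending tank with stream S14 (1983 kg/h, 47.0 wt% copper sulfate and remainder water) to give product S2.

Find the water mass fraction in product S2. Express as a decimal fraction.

0.447

Vapour removed = 0.571×0.523×1847 = 551.58 kg/h; concentrate = 1295.4 kg/h.
water reaching the mixer = 414.41 (from concentrate) + 1983×0.530 = 1465.4 kg/h.
Product flow = 1295.4 + 1983 = 3278.4 kg/h; water fraction = 0.447.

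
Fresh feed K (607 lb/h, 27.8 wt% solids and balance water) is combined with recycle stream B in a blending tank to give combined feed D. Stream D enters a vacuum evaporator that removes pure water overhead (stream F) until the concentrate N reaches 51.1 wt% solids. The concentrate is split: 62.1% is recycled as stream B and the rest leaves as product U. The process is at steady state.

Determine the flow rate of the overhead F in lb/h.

Overall solids balance (none leaves overhead): solids in fresh feed = solids in product, i.e. 607×0.278 = (1−0.621)·N·0.511.
N = 168.75/(0.511×0.379) = 871.31 lb/h.
Recycle B = 0.621×871.31 = 541.08 lb/h.
Combined feed D = 607 + 541.08 = 1148.1 lb/h.
Overhead F = D − N = 1148.1 − 871.31 = 276.77 lb/h.

276.8 lb/h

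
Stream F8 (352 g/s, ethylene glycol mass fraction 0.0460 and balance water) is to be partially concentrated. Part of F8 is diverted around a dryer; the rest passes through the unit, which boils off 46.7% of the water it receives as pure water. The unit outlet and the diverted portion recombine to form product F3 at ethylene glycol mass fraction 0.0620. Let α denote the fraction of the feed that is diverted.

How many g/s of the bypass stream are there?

148.1 g/s

All 352×0.046 = 16.192 g/s of ethylene glycol reaches F3, so F3 = 16.192/0.062 = 261.16 g/s and vapour = 90.839 g/s.
The evaporator receives (1−α)·352 of feed at 0.954 water and removes 0.467 of that water:
0.467×0.954×(1−α)×352 = 90.839
(1−α) = 90.839/156.82 = 0.5792;  α = 0.4208.
Bypass flow = 0.4208×352 = 148.11 g/s.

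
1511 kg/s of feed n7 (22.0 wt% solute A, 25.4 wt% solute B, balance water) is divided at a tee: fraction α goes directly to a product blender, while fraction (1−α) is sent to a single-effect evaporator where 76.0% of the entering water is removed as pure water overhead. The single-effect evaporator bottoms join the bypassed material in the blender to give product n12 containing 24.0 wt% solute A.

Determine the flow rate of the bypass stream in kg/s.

1196 kg/s

All 1511×0.220 = 332.42 kg/s of solute A reaches n12, so n12 = 332.42/0.240 = 1385.1 kg/s and vapour = 125.92 kg/s.
The evaporator receives (1−α)·1511 of feed at 0.526 water and removes 0.760 of that water:
0.760×0.526×(1−α)×1511 = 125.92
(1−α) = 125.92/604.04 = 0.2085;  α = 0.7915.
Bypass flow = 0.7915×1511 = 1196 kg/s.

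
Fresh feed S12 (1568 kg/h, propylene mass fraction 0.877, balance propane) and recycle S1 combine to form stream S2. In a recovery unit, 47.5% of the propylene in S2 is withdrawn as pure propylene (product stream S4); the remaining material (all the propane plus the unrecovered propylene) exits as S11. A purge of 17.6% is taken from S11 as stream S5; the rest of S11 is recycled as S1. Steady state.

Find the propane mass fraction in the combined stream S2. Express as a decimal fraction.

propane enters only via S12 and leaves only via the purge: 1568×0.123 = 0.176×(propane in S11), and the recovery unit passes all propane, so propane in S2 = propane in S11 = 1095.8 kg/h.
propylene in S2: m_A = 1568×0.877 + (1−0.176)·(1−0.475)·m_A, so m_A = 1375.1/0.5674 = 2423.6 kg/h.
S2 = 2423.6 + 1095.8 = 3519.4 kg/h.
propane fraction in S2 = 1095.8/3519.4 = 0.311.

0.311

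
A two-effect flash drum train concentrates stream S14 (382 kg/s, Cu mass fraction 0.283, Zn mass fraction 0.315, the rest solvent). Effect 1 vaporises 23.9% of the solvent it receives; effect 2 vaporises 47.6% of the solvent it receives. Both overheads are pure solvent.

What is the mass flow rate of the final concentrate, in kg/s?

solvent in feed = 382×0.402 = 153.56 kg/s.
After stage 1: solvent left = (1−0.239)×153.56 = 116.86; stream total = 345.3 kg/s.
After stage 2: solvent left = (1−0.476)×116.86 = 61.236; final concentrate = 289.67 kg/s.

289.7 kg/s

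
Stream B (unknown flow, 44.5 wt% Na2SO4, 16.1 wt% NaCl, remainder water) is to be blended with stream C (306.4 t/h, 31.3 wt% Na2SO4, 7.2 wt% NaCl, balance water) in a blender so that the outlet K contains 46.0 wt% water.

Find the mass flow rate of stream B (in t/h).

Let B be the unknown flow. Total out = 306.4 + B.
water balance: 188.44 + 0.394·B = 0.460·(306.4 + B)
(0.394 − 0.460)·B = 0.460×306.4 − 188.44 = -47.492
B = -47.492 / -0.066 = 719.58 t/h

719.6 t/h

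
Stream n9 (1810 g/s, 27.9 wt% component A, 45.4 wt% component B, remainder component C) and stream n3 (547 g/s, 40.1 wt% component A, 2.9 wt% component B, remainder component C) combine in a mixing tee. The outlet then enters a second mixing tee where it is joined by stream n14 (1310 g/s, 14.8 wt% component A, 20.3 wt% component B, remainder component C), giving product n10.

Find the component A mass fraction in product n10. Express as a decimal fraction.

0.250

Overall, product flow = 3667 g/s.
component A in = 1810×0.279 + 547×0.401 + 1310×0.148 = 918.22 g/s.
component A fraction in n10 = 0.250.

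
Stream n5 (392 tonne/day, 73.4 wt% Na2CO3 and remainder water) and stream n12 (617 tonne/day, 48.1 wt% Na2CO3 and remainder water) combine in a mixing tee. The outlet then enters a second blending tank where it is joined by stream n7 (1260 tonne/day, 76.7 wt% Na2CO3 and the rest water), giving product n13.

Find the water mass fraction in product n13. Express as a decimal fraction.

0.3165

Overall, product flow = 2269 tonne/day.
water in = 392×0.266 + 617×0.519 + 1260×0.233 = 718.08 tonne/day.
water fraction in n13 = 0.3165.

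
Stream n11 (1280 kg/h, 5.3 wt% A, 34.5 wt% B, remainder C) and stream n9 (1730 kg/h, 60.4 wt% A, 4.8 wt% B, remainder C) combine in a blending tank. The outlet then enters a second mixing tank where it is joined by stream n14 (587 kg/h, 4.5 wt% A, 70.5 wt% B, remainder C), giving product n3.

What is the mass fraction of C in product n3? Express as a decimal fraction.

0.422

Overall, product flow = 3597 kg/h.
C in = 1280×0.602 + 1730×0.348 + 587×0.250 = 1519.3 kg/h.
C fraction in n3 = 0.422.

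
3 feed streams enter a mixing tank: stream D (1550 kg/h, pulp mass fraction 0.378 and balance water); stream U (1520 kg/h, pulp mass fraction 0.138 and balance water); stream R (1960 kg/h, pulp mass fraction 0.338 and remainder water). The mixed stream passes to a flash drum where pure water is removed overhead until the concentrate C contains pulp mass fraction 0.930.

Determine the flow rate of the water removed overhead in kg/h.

pulp entering = 1550×0.378 + 1520×0.138 + 1960×0.338 = 1458.1 kg/h.
All pulp reports to C, so C = 1458.1/0.930 = 1567.9 kg/h.
Total feed = 5030 kg/h; overhead = 5030 − 1567.9 = 3462.1 kg/h.

3462 kg/h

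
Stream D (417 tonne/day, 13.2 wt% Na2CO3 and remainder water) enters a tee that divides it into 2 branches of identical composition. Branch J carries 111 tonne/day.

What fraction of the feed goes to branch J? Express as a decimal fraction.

Fraction to J = 111/417 = 0.2662.

0.266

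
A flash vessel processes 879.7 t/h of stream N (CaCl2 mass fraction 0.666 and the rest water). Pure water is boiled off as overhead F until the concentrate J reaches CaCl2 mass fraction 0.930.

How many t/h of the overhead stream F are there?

249.7 t/h

CaCl2 is conserved: 879.7×0.666 = 585.88 t/h all reports to the concentrate.
Concentrate = 585.88/(target fraction) = 629.98 t/h.
Overhead = 879.7 − 629.98 = 249.72 t/h.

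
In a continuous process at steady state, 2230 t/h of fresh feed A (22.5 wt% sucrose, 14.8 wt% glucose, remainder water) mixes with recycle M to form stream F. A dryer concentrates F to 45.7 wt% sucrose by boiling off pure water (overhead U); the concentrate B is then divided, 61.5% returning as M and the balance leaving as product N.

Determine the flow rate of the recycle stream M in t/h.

1754 t/h

Overall sucrose balance (none leaves overhead): sucrose in fresh feed = sucrose in product, i.e. 2230×0.225 = (1−0.615)·B·0.457.
B = 501.75/(0.457×0.385) = 2851.7 t/h.
Recycle M = 0.615×2851.7 = 1753.8 t/h.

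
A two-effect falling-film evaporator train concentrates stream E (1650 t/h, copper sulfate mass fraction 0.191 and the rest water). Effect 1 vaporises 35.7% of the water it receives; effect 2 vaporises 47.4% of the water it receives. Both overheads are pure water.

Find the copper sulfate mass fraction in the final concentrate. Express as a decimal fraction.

water in feed = 1650×0.809 = 1334.9 t/h.
After stage 1: water left = (1−0.357)×1334.9 = 858.31; stream total = 1173.5 t/h.
After stage 2: water left = (1−0.474)×858.31 = 451.47; final concentrate = 766.62 t/h.
copper sulfate fraction = 315.15/766.62 = 0.411.

0.411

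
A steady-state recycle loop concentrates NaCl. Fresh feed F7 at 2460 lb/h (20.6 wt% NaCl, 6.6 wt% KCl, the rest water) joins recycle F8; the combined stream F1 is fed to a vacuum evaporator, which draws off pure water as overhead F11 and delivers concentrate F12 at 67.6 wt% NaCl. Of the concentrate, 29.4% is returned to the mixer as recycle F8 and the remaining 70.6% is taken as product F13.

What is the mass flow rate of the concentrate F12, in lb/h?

Overall NaCl balance (none leaves overhead): NaCl in fresh feed = NaCl in product, i.e. 2460×0.206 = (1−0.294)·F12·0.676.
F12 = 506.76/(0.676×0.706) = 1061.8 lb/h.

1062 lb/h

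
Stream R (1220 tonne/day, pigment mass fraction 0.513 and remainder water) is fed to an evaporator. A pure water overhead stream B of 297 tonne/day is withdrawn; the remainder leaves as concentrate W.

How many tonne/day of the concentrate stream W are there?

923 tonne/day

Concentrate = 1220 − 297 = 923 tonne/day.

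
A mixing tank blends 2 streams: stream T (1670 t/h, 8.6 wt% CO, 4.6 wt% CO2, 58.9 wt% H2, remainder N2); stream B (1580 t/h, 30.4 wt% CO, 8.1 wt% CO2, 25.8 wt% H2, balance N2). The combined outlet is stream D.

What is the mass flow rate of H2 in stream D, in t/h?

H2 out = H2 in = 1670×0.589 + 1580×0.258 = 1391.3 t/h.

1391 t/h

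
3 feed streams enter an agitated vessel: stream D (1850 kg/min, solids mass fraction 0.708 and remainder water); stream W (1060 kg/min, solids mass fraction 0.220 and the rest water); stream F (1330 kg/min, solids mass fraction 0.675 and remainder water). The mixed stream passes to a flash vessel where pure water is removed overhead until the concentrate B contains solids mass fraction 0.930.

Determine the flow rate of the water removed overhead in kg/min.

1616 kg/min

solids entering = 1850×0.708 + 1060×0.220 + 1330×0.675 = 2440.8 kg/min.
All solids reports to B, so B = 2440.8/0.930 = 2624.5 kg/min.
Total feed = 4240 kg/min; overhead = 4240 − 2624.5 = 1615.5 kg/min.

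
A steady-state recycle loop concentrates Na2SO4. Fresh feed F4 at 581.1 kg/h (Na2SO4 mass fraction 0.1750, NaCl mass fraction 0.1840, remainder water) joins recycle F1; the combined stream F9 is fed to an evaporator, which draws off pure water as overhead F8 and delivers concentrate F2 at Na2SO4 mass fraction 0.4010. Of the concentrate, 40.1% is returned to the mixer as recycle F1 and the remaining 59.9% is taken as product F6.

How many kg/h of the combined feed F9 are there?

750.9 kg/h

Overall Na2SO4 balance (none leaves overhead): Na2SO4 in fresh feed = Na2SO4 in product, i.e. 581.1×0.175 = (1−0.401)·F2·0.401.
F2 = 101.69/(0.401×0.599) = 423.37 kg/h.
Recycle F1 = 0.401×423.37 = 169.77 kg/h.
Combined feed F9 = 581.1 + 169.77 = 750.87 kg/h.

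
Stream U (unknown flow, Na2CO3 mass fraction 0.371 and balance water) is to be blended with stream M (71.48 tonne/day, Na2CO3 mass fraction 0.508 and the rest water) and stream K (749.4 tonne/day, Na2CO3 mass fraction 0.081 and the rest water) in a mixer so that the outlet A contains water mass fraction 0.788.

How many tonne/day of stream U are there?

Let U be the unknown flow. Total out = 820.88 + U.
water balance: 723.87 + 0.629·U = 0.788·(820.88 + U)
(0.629 − 0.788)·U = 0.788×820.88 − 723.87 = -77.013
U = -77.013 / -0.159 = 484.36 tonne/day

484.4 tonne/day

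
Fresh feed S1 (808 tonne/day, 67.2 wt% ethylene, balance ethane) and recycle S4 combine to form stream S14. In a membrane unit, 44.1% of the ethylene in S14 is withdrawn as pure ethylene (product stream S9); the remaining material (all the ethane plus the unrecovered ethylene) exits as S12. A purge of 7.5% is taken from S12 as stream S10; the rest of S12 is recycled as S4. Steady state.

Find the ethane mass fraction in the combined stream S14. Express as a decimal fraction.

ethane enters only via S1 and leaves only via the purge: 808×0.328 = 0.075×(ethane in S12), and the membrane unit passes all ethane, so ethane in S14 = ethane in S12 = 3533.7 tonne/day.
ethylene in S14: m_A = 808×0.672 + (1−0.075)·(1−0.441)·m_A, so m_A = 542.98/0.4829 = 1124.3 tonne/day.
S14 = 1124.3 + 3533.7 = 4658 tonne/day.
ethane fraction in S14 = 3533.7/4658 = 0.759.

0.759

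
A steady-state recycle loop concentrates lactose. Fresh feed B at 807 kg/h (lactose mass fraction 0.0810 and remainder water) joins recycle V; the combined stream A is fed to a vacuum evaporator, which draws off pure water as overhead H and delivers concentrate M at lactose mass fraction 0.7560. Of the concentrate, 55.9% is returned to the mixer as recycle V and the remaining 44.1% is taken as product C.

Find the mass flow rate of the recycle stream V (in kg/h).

109.6 kg/h

Overall lactose balance (none leaves overhead): lactose in fresh feed = lactose in product, i.e. 807×0.081 = (1−0.559)·M·0.756.
M = 65.367/(0.756×0.441) = 196.06 kg/h.
Recycle V = 0.559×196.06 = 109.6 kg/h.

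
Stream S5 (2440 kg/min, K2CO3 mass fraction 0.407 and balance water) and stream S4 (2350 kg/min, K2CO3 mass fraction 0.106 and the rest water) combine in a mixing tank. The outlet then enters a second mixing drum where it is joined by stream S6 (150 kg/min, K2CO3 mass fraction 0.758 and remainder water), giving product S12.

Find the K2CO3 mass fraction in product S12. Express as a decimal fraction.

0.274

Overall, product flow = 4940 kg/min.
K2CO3 in = 2440×0.407 + 2350×0.106 + 150×0.758 = 1355.9 kg/min.
K2CO3 fraction in S12 = 0.274.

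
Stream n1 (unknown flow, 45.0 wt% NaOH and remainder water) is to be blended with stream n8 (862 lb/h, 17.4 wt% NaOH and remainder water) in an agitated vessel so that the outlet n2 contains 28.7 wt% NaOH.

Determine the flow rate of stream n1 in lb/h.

Let n1 be the unknown flow. Total out = 862 + n1.
NaOH balance: 149.99 + 0.450·n1 = 0.287·(862 + n1)
(0.450 − 0.287)·n1 = 0.287×862 − 149.99 = 97.406
n1 = 97.406 / 0.163 = 597.58 lb/h

597.6 lb/h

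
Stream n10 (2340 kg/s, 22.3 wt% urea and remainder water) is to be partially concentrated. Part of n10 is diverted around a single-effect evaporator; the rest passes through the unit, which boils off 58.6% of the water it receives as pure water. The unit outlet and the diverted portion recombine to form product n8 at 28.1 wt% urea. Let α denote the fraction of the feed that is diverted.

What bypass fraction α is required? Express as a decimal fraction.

0.547

All 2340×0.223 = 521.82 kg/s of urea reaches n8, so n8 = 521.82/0.281 = 1857 kg/s and vapour = 482.99 kg/s.
The evaporator receives (1−α)·2340 of feed at 0.777 water and removes 0.586 of that water:
0.586×0.777×(1−α)×2340 = 482.99
(1−α) = 482.99/1065.5 = 0.4533;  α = 0.5467.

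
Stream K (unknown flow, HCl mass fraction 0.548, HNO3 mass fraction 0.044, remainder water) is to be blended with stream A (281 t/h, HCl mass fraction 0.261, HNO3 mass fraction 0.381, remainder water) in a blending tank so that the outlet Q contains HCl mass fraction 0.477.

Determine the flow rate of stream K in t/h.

Let K be the unknown flow. Total out = 281 + K.
HCl balance: 73.341 + 0.548·K = 0.477·(281 + K)
(0.548 − 0.477)·K = 0.477×281 − 73.341 = 60.696
K = 60.696 / 0.071 = 854.87 t/h

854.9 t/h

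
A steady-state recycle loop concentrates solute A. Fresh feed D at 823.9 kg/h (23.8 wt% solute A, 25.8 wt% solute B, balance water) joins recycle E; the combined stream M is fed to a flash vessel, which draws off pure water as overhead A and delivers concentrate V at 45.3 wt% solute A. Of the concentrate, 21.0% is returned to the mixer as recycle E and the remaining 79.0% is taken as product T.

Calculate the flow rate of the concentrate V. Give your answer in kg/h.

547.9 kg/h

Overall solute A balance (none leaves overhead): solute A in fresh feed = solute A in product, i.e. 823.9×0.238 = (1−0.210)·V·0.453.
V = 196.09/(0.453×0.790) = 547.93 kg/h.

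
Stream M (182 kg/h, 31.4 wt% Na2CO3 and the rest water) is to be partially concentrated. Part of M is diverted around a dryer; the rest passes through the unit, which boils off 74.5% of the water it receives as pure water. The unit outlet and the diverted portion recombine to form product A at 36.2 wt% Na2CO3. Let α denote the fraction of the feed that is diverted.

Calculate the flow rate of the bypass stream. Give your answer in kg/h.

All 182×0.314 = 57.148 kg/h of Na2CO3 reaches A, so A = 57.148/0.362 = 157.87 kg/h and vapour = 24.133 kg/h.
The evaporator receives (1−α)·182 of feed at 0.686 water and removes 0.745 of that water:
0.745×0.686×(1−α)×182 = 24.133
(1−α) = 24.133/93.015 = 0.2594;  α = 0.7406.
Bypass flow = 0.7406×182 = 134.78 kg/h.

134.8 kg/h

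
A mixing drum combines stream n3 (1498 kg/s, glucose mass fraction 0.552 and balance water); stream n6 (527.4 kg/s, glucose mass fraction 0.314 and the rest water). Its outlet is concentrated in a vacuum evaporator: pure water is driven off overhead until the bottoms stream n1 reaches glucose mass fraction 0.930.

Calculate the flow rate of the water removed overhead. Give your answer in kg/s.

958.2 kg/s

glucose entering = 1498×0.552 + 527.4×0.314 = 992.5 kg/s.
All glucose reports to n1, so n1 = 992.5/0.930 = 1067.2 kg/s.
Total feed = 2025.4 kg/s; overhead = 2025.4 − 1067.2 = 958.2 kg/s.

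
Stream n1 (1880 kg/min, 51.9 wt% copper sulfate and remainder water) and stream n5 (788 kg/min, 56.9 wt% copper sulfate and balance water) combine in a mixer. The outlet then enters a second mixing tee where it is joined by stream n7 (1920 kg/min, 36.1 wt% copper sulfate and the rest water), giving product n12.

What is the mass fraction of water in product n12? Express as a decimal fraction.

Overall, product flow = 4588 kg/min.
water in = 1880×0.481 + 788×0.431 + 1920×0.639 = 2470.8 kg/min.
water fraction in n12 = 0.539.

0.539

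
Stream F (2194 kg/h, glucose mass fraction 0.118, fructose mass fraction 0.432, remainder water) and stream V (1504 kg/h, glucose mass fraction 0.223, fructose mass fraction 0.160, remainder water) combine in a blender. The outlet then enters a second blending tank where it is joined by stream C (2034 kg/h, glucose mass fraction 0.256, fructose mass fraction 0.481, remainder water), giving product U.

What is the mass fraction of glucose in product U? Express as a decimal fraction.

0.195

Overall, product flow = 5732 kg/h.
glucose in = 2194×0.118 + 1504×0.223 + 2034×0.256 = 1115 kg/h.
glucose fraction in U = 0.195.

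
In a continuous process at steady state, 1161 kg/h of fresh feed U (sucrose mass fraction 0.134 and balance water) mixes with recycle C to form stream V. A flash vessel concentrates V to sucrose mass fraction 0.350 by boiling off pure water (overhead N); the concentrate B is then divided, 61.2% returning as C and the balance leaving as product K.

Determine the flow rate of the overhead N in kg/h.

716.5 kg/h

Overall sucrose balance (none leaves overhead): sucrose in fresh feed = sucrose in product, i.e. 1161×0.134 = (1−0.612)·B·0.350.
B = 155.57/(0.350×0.388) = 1145.6 kg/h.
Recycle C = 0.612×1145.6 = 701.11 kg/h.
Combined feed V = 1161 + 701.11 = 1862.1 kg/h.
Overhead N = V − B = 1862.1 − 1145.6 = 716.5 kg/h.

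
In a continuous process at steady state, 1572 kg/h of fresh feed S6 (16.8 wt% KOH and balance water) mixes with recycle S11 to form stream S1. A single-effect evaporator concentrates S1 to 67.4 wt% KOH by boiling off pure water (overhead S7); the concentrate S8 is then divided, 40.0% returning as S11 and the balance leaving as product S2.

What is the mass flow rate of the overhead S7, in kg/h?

1180 kg/h

Overall KOH balance (none leaves overhead): KOH in fresh feed = KOH in product, i.e. 1572×0.168 = (1−0.400)·S8·0.674.
S8 = 264.1/(0.674×0.600) = 653.06 kg/h.
Recycle S11 = 0.400×653.06 = 261.22 kg/h.
Combined feed S1 = 1572 + 261.22 = 1833.2 kg/h.
Overhead S7 = S1 − S8 = 1833.2 − 653.06 = 1180.2 kg/h.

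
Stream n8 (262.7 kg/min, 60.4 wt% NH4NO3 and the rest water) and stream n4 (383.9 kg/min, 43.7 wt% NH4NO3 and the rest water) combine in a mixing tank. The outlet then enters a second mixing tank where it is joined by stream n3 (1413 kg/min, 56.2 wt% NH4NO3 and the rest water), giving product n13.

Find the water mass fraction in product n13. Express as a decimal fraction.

0.4559

Overall, product flow = 2059.6 kg/min.
water in = 262.7×0.396 + 383.9×0.563 + 1413×0.438 = 939.06 kg/min.
water fraction in n13 = 0.4559.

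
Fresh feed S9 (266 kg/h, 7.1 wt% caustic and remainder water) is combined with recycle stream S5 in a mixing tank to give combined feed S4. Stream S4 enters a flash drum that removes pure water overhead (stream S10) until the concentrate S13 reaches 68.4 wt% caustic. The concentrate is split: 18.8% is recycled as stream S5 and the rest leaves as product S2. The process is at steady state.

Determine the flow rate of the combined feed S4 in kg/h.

272.4 kg/h

Overall caustic balance (none leaves overhead): caustic in fresh feed = caustic in product, i.e. 266×0.071 = (1−0.188)·S13·0.684.
S13 = 18.886/(0.684×0.812) = 34.004 kg/h.
Recycle S5 = 0.188×34.004 = 6.3927 kg/h.
Combined feed S4 = 266 + 6.3927 = 272.39 kg/h.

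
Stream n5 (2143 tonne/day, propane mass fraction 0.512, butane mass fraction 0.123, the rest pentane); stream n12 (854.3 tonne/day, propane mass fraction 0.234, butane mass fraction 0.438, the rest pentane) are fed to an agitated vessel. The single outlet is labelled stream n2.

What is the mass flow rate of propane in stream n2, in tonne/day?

1297 tonne/day

propane out = propane in = 2143×0.512 + 854.3×0.234 = 1297.1 tonne/day.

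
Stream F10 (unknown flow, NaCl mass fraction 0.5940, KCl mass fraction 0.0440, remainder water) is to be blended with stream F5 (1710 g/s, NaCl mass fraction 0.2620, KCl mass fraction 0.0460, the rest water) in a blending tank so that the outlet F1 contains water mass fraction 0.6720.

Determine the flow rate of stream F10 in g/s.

110.3 g/s

Let F10 be the unknown flow. Total out = 1710 + F10.
water balance: 1183.3 + 0.362·F10 = 0.672·(1710 + F10)
(0.362 − 0.672)·F10 = 0.672×1710 − 1183.3 = -34.2
F10 = -34.2 / -0.310 = 110.32 g/s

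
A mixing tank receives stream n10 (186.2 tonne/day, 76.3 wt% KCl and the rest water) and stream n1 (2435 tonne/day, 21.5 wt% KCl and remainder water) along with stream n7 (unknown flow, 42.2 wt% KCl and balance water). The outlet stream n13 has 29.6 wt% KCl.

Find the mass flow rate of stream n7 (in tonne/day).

Let n7 be the unknown flow. Total out = 2621.2 + n7.
KCl balance: 665.6 + 0.422·n7 = 0.296·(2621.2 + n7)
(0.422 − 0.296)·n7 = 0.296×2621.2 − 665.6 = 110.28
n7 = 110.28 / 0.126 = 875.23 tonne/day

875.2 tonne/day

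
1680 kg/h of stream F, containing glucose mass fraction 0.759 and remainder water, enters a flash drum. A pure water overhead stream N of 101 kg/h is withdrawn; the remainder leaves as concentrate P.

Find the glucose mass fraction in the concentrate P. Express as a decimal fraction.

0.808

glucose is not removed: 1680×0.759 = 1275.1 kg/h of glucose enters P.
Concentrate = 1680 − 101 = 1579 kg/h.
Mass fraction = 1275.1/1579 = 0.808.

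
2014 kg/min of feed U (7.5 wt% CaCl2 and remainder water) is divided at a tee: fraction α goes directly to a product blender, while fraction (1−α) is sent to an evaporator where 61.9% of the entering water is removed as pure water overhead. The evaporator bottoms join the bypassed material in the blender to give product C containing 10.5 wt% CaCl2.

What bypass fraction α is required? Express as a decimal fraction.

All 2014×0.075 = 151.05 kg/min of CaCl2 reaches C, so C = 151.05/0.105 = 1438.6 kg/min and vapour = 575.43 kg/min.
The evaporator receives (1−α)·2014 of feed at 0.925 water and removes 0.619 of that water:
0.619×0.925×(1−α)×2014 = 575.43
(1−α) = 575.43/1153.2 = 0.4990;  α = 0.5010.

0.501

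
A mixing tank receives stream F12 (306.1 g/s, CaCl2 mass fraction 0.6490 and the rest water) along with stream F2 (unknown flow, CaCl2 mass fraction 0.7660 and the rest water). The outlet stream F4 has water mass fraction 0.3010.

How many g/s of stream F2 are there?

228.4 g/s

Let F2 be the unknown flow. Total out = 306.1 + F2.
water balance: 107.44 + 0.234·F2 = 0.301·(306.1 + F2)
(0.234 − 0.301)·F2 = 0.301×306.1 − 107.44 = -15.305
F2 = -15.305 / -0.067 = 228.43 g/s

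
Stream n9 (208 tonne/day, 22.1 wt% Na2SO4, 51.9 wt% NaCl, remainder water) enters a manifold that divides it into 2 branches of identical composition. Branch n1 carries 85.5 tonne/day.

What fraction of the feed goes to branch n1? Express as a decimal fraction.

0.411

Fraction to n1 = 85.5/208 = 0.4111.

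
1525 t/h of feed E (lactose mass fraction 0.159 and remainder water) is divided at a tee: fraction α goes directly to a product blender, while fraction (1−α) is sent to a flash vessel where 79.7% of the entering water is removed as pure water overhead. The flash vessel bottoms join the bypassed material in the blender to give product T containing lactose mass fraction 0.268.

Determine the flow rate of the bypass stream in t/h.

All 1525×0.159 = 242.47 t/h of lactose reaches T, so T = 242.47/0.268 = 904.76 t/h and vapour = 620.24 t/h.
The evaporator receives (1−α)·1525 of feed at 0.841 water and removes 0.797 of that water:
0.797×0.841×(1−α)×1525 = 620.24
(1−α) = 620.24/1022.2 = 0.6068;  α = 0.3932.
Bypass flow = 0.3932×1525 = 599.65 t/h.

599.6 t/h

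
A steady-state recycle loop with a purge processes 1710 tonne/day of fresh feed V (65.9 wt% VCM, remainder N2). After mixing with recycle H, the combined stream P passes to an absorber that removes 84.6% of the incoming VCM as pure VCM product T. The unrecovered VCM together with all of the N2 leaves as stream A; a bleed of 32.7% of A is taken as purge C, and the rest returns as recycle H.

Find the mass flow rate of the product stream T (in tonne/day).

VCM in P: m_A = 1710×0.659 + (1−0.327)·(1−0.846)·m_A, so m_A = 1126.9/0.8964 = 1257.2 tonne/day.
Product T = 0.846×1257.2 = 1063.6 tonne/day.

1064 tonne/day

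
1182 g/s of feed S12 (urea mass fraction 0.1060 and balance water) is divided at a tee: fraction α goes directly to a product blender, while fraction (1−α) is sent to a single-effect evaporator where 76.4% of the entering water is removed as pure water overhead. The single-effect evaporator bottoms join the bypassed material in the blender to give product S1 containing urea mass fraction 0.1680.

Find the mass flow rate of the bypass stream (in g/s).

All 1182×0.106 = 125.29 g/s of urea reaches S1, so S1 = 125.29/0.168 = 745.79 g/s and vapour = 436.21 g/s.
The evaporator receives (1−α)·1182 of feed at 0.894 water and removes 0.764 of that water:
0.764×0.894×(1−α)×1182 = 436.21
(1−α) = 436.21/807.32 = 0.5403;  α = 0.4597.
Bypass flow = 0.4597×1182 = 543.34 g/s.

543.3 g/s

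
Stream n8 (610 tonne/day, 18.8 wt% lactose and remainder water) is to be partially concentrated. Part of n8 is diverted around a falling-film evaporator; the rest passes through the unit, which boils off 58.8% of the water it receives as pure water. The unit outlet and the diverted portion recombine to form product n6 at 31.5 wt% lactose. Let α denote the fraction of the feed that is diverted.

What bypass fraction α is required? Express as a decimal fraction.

0.156

All 610×0.188 = 114.68 tonne/day of lactose reaches n6, so n6 = 114.68/0.315 = 364.06 tonne/day and vapour = 245.94 tonne/day.
The evaporator receives (1−α)·610 of feed at 0.812 water and removes 0.588 of that water:
0.588×0.812×(1−α)×610 = 245.94
(1−α) = 245.94/291.25 = 0.8444;  α = 0.1556.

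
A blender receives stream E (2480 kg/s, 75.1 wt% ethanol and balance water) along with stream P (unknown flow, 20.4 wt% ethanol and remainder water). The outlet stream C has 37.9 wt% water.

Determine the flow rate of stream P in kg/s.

773.1 kg/s

Let P be the unknown flow. Total out = 2480 + P.
water balance: 617.52 + 0.796·P = 0.379·(2480 + P)
(0.796 − 0.379)·P = 0.379×2480 − 617.52 = 322.4
P = 322.4 / 0.417 = 773.14 kg/s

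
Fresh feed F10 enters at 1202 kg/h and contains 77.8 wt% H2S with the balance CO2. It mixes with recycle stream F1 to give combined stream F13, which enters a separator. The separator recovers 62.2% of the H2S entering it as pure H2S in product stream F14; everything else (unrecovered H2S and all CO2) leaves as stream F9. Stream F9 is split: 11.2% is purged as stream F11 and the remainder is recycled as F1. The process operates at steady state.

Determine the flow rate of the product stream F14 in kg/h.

875.6 kg/h

H2S in F13: m_A = 1202×0.778 + (1−0.112)·(1−0.622)·m_A, so m_A = 935.16/0.6643 = 1407.7 kg/h.
Product F14 = 0.622×1407.7 = 875.56 kg/h.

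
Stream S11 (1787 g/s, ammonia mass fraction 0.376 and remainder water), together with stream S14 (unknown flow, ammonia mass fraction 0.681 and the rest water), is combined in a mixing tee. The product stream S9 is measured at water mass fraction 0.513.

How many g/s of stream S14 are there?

Let S14 be the unknown flow. Total out = 1787 + S14.
water balance: 1115.1 + 0.319·S14 = 0.513·(1787 + S14)
(0.319 − 0.513)·S14 = 0.513×1787 − 1115.1 = -198.36
S14 = -198.36 / -0.194 = 1022.5 g/s

1022 g/s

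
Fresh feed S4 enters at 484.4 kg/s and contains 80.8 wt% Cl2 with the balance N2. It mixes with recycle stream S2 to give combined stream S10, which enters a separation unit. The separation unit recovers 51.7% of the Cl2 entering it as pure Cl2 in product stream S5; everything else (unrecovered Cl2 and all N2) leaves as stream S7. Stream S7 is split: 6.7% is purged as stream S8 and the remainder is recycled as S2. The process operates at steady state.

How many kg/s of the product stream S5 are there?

368.3 kg/s

Cl2 in S10: m_A = 484.4×0.808 + (1−0.067)·(1−0.517)·m_A, so m_A = 391.4/0.5494 = 712.46 kg/s.
Product S5 = 0.517×712.46 = 368.34 kg/s.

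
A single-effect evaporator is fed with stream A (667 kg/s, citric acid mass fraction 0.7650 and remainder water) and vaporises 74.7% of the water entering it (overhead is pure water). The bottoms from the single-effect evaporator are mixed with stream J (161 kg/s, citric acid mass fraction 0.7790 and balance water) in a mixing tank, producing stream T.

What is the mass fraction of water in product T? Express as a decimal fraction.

Vapour removed = 0.747×0.235×667 = 117.09 kg/s; concentrate = 549.91 kg/s.
water reaching the mixer = 39.656 (from concentrate) + 161×0.221 = 75.237 kg/s.
Product flow = 549.91 + 161 = 710.91 kg/s; water fraction = 0.1058.

0.1058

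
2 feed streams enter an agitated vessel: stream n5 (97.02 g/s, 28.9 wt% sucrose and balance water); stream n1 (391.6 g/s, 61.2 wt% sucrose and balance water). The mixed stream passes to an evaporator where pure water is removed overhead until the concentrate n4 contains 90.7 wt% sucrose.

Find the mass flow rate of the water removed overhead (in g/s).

sucrose entering = 97.02×0.289 + 391.6×0.612 = 267.7 g/s.
All sucrose reports to n4, so n4 = 267.7/0.907 = 295.15 g/s.
Total feed = 488.62 g/s; overhead = 488.62 − 295.15 = 193.47 g/s.

193.5 g/s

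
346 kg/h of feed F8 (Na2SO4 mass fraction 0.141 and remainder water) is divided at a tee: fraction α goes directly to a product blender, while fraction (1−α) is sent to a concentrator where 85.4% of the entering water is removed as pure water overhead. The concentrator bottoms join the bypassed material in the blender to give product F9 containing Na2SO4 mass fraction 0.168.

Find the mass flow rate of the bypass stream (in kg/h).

270.2 kg/h

All 346×0.141 = 48.786 kg/h of Na2SO4 reaches F9, so F9 = 48.786/0.168 = 290.39 kg/h and vapour = 55.607 kg/h.
The evaporator receives (1−α)·346 of feed at 0.859 water and removes 0.854 of that water:
0.854×0.859×(1−α)×346 = 55.607
(1−α) = 55.607/253.82 = 0.2191;  α = 0.7809.
Bypass flow = 0.7809×346 = 270.2 kg/h.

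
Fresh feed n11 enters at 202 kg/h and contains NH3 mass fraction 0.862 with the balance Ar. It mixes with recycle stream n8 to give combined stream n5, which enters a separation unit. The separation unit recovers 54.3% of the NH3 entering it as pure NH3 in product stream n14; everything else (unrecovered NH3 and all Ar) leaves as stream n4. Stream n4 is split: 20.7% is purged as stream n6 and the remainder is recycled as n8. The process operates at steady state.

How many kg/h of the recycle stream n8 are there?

Ar enters only via n11 and leaves only via the purge: 202×0.138 = 0.207×(Ar in n4), and the separation unit passes all Ar, so Ar in n5 = Ar in n4 = 134.67 kg/h.
NH3 in n5: m_A = 202×0.862 + (1−0.207)·(1−0.543)·m_A, so m_A = 174.12/0.6376 = 273.09 kg/h.
n4 = (1−0.543)×273.09 + 134.67 = 259.47 kg/h.
Recycle n8 = (1−0.207)×259.47 = 205.76 kg/h.

205.8 kg/h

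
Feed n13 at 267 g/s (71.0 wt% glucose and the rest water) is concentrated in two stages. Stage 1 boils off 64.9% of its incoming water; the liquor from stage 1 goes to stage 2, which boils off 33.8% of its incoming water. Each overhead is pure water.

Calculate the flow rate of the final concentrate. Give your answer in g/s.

water in feed = 267×0.290 = 77.43 g/s.
After stage 1: water left = (1−0.649)×77.43 = 27.178; stream total = 216.75 g/s.
After stage 2: water left = (1−0.338)×27.178 = 17.992; final concentrate = 207.56 g/s.

207.6 g/s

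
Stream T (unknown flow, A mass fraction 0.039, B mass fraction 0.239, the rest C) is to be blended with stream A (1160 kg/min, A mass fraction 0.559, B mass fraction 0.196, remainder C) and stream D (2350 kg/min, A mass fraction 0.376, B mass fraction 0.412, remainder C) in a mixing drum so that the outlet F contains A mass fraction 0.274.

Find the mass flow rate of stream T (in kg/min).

Let T be the unknown flow. Total out = 3510 + T.
A balance: 1532 + 0.039·T = 0.274·(3510 + T)
(0.039 − 0.274)·T = 0.274×3510 − 1532 = -570.3
T = -570.3 / -0.235 = 2426.8 kg/min

2427 kg/min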